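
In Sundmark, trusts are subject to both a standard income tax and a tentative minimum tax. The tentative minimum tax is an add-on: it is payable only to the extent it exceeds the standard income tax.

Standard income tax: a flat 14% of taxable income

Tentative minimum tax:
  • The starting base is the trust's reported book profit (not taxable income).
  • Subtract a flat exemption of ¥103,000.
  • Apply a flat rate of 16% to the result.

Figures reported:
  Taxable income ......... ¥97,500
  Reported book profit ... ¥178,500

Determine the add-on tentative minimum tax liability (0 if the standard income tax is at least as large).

Tentative minimum tax:
  Base (reported book profit): ¥178,500
  Less exemption ¥103,000 → base ¥75,500
  ¥75,500 × 16% = ¥12,080

Standard income tax:
  ¥97,500 × 14% = ¥13,650

¥12,080 ≤ ¥13,650, so no add-on is due.

¥0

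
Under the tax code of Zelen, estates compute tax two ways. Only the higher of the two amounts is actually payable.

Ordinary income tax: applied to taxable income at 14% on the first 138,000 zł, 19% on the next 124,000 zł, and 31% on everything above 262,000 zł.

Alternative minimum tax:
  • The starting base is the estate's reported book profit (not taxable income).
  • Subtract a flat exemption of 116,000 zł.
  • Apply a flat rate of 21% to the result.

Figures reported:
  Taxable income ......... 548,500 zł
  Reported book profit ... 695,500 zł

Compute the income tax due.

Ordinary income tax:
  138,000 zł × 14% = 19,320 zł
  124,000 zł × 19% = 23,560 zł
  286,500 zł × 31% = 88,815 zł
  → 131,695 zł

Alternative minimum tax:
  Base (reported book profit): 695,500 zł
  Less exemption 116,000 zł → base 579,500 zł
  579,500 zł × 21% = 121,695 zł

131,695 zł > 121,695 zł, so the ordinary income tax governs.

131,695 zł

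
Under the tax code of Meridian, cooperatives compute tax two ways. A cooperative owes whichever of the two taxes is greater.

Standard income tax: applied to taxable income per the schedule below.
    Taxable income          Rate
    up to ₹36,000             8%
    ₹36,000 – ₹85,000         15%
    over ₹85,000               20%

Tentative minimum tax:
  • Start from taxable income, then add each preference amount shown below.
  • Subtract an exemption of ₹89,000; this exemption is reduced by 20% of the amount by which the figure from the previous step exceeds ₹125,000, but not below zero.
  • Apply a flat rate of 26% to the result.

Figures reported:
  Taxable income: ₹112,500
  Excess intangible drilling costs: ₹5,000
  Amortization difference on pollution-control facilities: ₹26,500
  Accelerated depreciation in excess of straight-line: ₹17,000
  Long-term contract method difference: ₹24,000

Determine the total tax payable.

₹28,080

Tentative minimum tax:
  Adjusted income: ₹112,500 + ₹5,000 + ₹26,500 + ₹17,000 + ₹24,000 = ₹185,000
  Exemption: ₹89,000 − 20% × (₹185,000 − ₹125,000) = ₹89,000 − ₹12,000 = ₹77,000
  Base: ₹185,000 − ₹77,000 = ₹108,000
  ₹108,000 × 26% = ₹28,080

Standard income tax:
  ₹36,000 × 8% = ₹2,880
  ₹49,000 × 15% = ₹7,350
  ₹27,500 × 20% = ₹5,500
  → ₹15,730

₹28,080 > ₹15,730, so the tentative minimum tax is the binding amount.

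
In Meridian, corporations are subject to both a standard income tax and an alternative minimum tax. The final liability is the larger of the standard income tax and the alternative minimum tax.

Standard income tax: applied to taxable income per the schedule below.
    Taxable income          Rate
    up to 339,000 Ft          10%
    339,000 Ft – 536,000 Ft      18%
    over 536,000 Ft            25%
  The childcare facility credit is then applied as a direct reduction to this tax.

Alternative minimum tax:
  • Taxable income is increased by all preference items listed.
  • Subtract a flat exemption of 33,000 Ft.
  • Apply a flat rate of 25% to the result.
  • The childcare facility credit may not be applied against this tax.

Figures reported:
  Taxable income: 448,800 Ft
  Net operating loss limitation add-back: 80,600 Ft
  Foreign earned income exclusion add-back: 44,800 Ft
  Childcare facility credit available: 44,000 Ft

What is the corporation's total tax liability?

Standard income tax:
  339,000 Ft × 10% = 33,900 Ft
  109,800 Ft × 18% = 19,764 Ft
  → 53,664 Ft
  Less childcare facility credit 44,000 Ft → 9,664 Ft

Alternative minimum tax:
  Adjusted income: 448,800 Ft + 80,600 Ft + 44,800 Ft = 574,200 Ft
  Less exemption 33,000 Ft → base 541,200 Ft
  541,200 Ft × 25% = 135,300 Ft

135,300 Ft > 9,664 Ft, so the alternative minimum tax is the binding amount.

135,300 Ft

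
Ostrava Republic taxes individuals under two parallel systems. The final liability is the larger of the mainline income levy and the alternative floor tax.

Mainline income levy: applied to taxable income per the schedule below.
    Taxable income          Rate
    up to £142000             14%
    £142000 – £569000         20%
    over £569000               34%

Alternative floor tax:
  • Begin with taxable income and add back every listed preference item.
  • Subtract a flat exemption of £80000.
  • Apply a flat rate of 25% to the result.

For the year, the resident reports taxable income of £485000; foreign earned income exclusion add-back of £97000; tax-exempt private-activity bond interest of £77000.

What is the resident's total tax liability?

£144750

Alternative floor tax:
  Adjusted income: £485000 + £97000 + £77000 = £659000
  Less exemption £80000 → base £579000
  £579000 × 25% = £144750

Mainline income levy:
  £142000 × 14% = £19880
  £343000 × 20% = £68600
  → £88480

£144750 > £88480, so the alternative floor tax is the binding amount.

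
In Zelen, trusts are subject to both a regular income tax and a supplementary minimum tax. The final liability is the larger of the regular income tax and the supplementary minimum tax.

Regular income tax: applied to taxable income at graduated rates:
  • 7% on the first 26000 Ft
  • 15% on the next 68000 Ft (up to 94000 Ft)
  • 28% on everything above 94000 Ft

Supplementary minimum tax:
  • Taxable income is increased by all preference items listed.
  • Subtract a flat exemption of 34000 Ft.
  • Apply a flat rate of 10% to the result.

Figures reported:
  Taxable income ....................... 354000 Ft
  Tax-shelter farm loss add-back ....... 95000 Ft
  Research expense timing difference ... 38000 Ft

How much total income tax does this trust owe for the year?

84820 Ft

Supplementary minimum tax:
  Adjusted income: 354000 Ft + 95000 Ft + 38000 Ft = 487000 Ft
  Less exemption 34000 Ft → base 453000 Ft
  453000 Ft × 10% = 45300 Ft

Regular income tax:
  26000 Ft × 7% = 1820 Ft
  68000 Ft × 15% = 10200 Ft
  260000 Ft × 28% = 72800 Ft
  → 84820 Ft

84820 Ft > 45300 Ft, so the regular income tax governs.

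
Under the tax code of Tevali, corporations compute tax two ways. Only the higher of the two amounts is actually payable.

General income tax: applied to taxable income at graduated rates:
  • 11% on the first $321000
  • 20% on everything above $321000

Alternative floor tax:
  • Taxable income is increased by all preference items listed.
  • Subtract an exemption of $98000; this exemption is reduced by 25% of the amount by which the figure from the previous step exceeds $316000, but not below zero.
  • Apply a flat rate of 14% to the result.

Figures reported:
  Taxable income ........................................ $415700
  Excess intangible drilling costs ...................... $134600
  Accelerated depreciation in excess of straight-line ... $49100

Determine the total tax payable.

$80115

Alternative floor tax:
  Adjusted income: $415700 + $134600 + $49100 = $599400
  Exemption: $98000 − 25% × ($599400 − $316000) = $98000 − $70850 = $27150
  Base: $599400 − $27150 = $572250
  $572250 × 14% = $80115

General income tax:
  $321000 × 11% = $35310
  $94700 × 20% = $18940
  → $54250

$80115 > $54250, so the alternative floor tax is the binding amount.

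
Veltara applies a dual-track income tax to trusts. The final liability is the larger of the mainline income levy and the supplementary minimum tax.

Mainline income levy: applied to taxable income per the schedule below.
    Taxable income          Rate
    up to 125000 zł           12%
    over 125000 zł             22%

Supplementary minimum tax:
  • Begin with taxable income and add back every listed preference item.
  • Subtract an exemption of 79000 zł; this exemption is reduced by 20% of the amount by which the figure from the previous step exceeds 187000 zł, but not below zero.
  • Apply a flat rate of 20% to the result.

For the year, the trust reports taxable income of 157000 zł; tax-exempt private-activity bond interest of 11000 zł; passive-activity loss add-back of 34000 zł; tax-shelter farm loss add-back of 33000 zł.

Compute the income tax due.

33120 zł

Supplementary minimum tax:
  Adjusted income: 157000 zł + 11000 zł + 34000 zł + 33000 zł = 235000 zł
  Exemption: 79000 zł − 20% × (235000 zł − 187000 zł) = 79000 zł − 9600 zł = 69400 zł
  Base: 235000 zł − 69400 zł = 165600 zł
  165600 zł × 20% = 33120 zł

Mainline income levy:
  125000 zł × 12% = 15000 zł
  32000 zł × 22% = 7040 zł
  → 22040 zł

33120 zł > 22040 zł, so the supplementary minimum tax is the binding amount.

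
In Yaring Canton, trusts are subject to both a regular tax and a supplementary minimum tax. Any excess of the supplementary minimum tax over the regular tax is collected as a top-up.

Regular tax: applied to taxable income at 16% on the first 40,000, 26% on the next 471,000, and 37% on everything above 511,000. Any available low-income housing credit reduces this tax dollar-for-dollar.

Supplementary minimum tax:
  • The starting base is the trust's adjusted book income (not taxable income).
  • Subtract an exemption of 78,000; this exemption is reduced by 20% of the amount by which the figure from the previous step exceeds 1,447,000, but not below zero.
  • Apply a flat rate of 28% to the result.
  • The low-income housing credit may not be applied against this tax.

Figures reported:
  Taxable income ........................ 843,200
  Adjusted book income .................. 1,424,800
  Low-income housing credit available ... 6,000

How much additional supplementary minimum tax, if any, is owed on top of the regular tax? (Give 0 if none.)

131,330

Supplementary minimum tax:
  Base (adjusted book income): 1,424,800
  Exemption: 1,424,800 ≤ 1,447,000, so full 78,000 applies
  Base: 1,424,800 − 78,000 = 1,346,800
  1,346,800 × 28% = 377,104

Regular tax:
  40,000 × 16% = 6,400
  471,000 × 26% = 122,460
  332,200 × 37% = 122,914
  → 251,774
  Less low-income housing credit 6,000 → 245,774

Excess of supplementary minimum tax over regular tax: 377,104 − 245,774 = 131,330.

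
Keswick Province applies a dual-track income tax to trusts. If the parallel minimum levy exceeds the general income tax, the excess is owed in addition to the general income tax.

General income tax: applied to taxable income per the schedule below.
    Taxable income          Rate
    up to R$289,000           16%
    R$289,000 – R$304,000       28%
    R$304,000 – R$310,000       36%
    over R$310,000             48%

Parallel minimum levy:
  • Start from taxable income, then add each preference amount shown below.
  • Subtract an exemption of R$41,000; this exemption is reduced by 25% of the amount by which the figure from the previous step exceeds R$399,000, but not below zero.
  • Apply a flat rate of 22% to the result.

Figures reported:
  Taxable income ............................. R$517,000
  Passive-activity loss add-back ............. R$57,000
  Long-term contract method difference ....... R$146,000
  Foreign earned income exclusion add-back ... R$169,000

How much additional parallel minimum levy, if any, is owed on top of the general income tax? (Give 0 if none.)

R$43,620

Parallel minimum levy:
  Adjusted income: R$517,000 + R$57,000 + R$146,000 + R$169,000 = R$889,000
  Exemption: 25% × (R$889,000 − R$399,000) = R$122,500 ≥ R$41,000, so the exemption is fully phased out
  Base: R$889,000 − R$0 = R$889,000
  R$889,000 × 22% = R$195,580

General income tax:
  R$289,000 × 16% = R$46,240
  R$15,000 × 28% = R$4,200
  R$6,000 × 36% = R$2,160
  R$207,000 × 48% = R$99,360
  → R$151,960

Excess of parallel minimum levy over general income tax: R$195,580 − R$151,960 = R$43,620.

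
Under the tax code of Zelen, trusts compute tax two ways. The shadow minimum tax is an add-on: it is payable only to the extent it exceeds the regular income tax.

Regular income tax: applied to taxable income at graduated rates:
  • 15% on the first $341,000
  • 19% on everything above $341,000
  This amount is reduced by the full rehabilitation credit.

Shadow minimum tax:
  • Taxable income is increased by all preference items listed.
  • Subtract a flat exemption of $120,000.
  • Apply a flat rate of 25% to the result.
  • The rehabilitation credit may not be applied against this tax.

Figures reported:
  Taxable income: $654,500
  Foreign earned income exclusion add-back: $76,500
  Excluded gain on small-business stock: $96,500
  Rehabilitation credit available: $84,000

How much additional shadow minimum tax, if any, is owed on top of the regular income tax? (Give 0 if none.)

Shadow minimum tax:
  Adjusted income: $654,500 + $76,500 + $96,500 = $827,500
  Less exemption $120,000 → base $707,500
  $707,500 × 25% = $176,875

Regular income tax:
  $341,000 × 15% = $51,150
  $313,500 × 19% = $59,565
  → $110,715
  Less rehabilitation credit $84,000 → $26,715

Excess of shadow minimum tax over regular income tax: $176,875 − $26,715 = $150,160.

$150,160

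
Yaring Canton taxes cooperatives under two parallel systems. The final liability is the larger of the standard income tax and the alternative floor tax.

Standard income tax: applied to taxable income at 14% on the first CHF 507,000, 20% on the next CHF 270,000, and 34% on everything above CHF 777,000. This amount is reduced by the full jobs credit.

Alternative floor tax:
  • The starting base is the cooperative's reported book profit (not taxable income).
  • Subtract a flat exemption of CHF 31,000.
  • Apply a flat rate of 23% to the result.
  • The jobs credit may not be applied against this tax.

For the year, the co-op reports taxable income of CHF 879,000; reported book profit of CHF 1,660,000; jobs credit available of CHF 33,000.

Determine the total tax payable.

CHF 374,670

Alternative floor tax:
  Base (reported book profit): CHF 1,660,000
  Less exemption CHF 31,000 → base CHF 1,629,000
  CHF 1,629,000 × 23% = CHF 374,670

Standard income tax:
  CHF 507,000 × 14% = CHF 70,980
  CHF 270,000 × 20% = CHF 54,000
  CHF 102,000 × 34% = CHF 34,680
  → CHF 159,660
  Less jobs credit CHF 33,000 → CHF 126,660

CHF 374,670 > CHF 126,660, so the alternative floor tax is the binding amount.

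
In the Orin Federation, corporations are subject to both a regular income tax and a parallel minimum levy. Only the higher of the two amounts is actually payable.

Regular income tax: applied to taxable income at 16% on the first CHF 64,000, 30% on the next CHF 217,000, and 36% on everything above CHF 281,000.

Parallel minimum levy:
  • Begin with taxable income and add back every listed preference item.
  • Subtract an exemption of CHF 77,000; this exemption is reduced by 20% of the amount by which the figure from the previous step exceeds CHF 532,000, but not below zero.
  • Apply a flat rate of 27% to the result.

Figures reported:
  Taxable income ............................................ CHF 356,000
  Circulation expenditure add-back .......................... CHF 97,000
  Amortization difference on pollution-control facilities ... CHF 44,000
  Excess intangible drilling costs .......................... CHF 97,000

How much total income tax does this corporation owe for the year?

CHF 142,938

Parallel minimum levy:
  Adjusted income: CHF 356,000 + CHF 97,000 + CHF 44,000 + CHF 97,000 = CHF 594,000
  Exemption: CHF 77,000 − 20% × (CHF 594,000 − CHF 532,000) = CHF 77,000 − CHF 12,400 = CHF 64,600
  Base: CHF 594,000 − CHF 64,600 = CHF 529,400
  CHF 529,400 × 27% = CHF 142,938

Regular income tax:
  CHF 64,000 × 16% = CHF 10,240
  CHF 217,000 × 30% = CHF 65,100
  CHF 75,000 × 36% = CHF 27,000
  → CHF 102,340

CHF 142,938 > CHF 102,340, so the parallel minimum levy is the binding amount.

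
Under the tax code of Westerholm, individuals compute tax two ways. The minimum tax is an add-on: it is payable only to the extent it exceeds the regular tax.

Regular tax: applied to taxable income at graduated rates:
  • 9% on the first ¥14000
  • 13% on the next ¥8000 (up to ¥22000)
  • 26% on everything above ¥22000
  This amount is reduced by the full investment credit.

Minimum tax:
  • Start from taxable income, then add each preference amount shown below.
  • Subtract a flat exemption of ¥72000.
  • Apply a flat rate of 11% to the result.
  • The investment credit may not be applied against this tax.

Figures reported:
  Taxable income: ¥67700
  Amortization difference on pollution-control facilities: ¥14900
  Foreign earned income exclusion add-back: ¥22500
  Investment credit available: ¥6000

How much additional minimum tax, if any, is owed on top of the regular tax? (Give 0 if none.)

Minimum tax:
  Adjusted income: ¥67700 + ¥14900 + ¥22500 = ¥105100
  Less exemption ¥72000 → base ¥33100
  ¥33100 × 11% = ¥3641

Regular tax:
  ¥14000 × 9% = ¥1260
  ¥8000 × 13% = ¥1040
  ¥45700 × 26% = ¥11882
  → ¥14182
  Less investment credit ¥6000 → ¥8182

¥3641 ≤ ¥8182, so no add-on is due.

¥0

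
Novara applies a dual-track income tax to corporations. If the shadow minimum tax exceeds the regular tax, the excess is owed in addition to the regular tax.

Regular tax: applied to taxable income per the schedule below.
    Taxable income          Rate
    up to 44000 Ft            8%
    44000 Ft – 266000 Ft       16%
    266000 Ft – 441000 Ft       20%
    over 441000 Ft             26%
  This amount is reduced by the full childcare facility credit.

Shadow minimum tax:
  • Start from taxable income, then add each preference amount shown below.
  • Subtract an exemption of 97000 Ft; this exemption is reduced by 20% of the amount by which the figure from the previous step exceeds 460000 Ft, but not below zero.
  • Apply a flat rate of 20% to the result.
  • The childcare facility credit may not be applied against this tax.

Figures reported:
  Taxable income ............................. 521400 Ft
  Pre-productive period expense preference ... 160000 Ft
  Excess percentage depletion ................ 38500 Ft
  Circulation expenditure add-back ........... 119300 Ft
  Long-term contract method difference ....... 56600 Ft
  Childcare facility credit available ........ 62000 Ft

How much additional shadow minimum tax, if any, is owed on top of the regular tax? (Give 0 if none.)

Regular tax:
  44000 Ft × 8% = 3520 Ft
  222000 Ft × 16% = 35520 Ft
  175000 Ft × 20% = 35000 Ft
  80400 Ft × 26% = 20904 Ft
  → 94944 Ft
  Less childcare facility credit 62000 Ft → 32944 Ft

Shadow minimum tax:
  Adjusted income: 521400 Ft + 160000 Ft + 38500 Ft + 119300 Ft + 56600 Ft = 895800 Ft
  Exemption: 97000 Ft − 20% × (895800 Ft − 460000 Ft) = 97000 Ft − 87160 Ft = 9840 Ft
  Base: 895800 Ft − 9840 Ft = 885960 Ft
  885960 Ft × 20% = 177192 Ft

Excess of shadow minimum tax over regular tax: 177192 Ft − 32944 Ft = 144248 Ft.

144248 Ft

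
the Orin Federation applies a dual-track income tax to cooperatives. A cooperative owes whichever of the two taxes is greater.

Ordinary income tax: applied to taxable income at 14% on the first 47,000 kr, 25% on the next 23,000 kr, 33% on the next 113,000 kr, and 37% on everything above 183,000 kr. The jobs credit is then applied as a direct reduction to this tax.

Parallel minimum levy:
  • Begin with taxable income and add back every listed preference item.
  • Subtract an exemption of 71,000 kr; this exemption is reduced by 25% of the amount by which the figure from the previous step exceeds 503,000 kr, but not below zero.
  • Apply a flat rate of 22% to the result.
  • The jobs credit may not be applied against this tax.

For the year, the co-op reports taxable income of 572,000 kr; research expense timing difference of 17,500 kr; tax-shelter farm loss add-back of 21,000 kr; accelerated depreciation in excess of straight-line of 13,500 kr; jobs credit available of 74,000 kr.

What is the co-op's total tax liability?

128,315 kr

Ordinary income tax:
  47,000 kr × 14% = 6,580 kr
  23,000 kr × 25% = 5,750 kr
  113,000 kr × 33% = 37,290 kr
  389,000 kr × 37% = 143,930 kr
  → 193,550 kr
  Less jobs credit 74,000 kr → 119,550 kr

Parallel minimum levy:
  Adjusted income: 572,000 kr + 17,500 kr + 21,000 kr + 13,500 kr = 624,000 kr
  Exemption: 71,000 kr − 25% × (624,000 kr − 503,000 kr) = 71,000 kr − 30,250 kr = 40,750 kr
  Base: 624,000 kr − 40,750 kr = 583,250 kr
  583,250 kr × 22% = 128,315 kr

128,315 kr > 119,550 kr, so the parallel minimum levy is the binding amount.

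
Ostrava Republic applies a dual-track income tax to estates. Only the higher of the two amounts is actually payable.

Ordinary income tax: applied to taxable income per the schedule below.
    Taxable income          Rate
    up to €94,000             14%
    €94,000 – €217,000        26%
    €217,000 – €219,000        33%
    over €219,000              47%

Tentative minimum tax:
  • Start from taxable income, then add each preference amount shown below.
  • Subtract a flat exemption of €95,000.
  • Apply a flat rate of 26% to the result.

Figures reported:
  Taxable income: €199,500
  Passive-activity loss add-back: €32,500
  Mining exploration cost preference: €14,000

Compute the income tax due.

€40,590

Ordinary income tax:
  €94,000 × 14% = €13,160
  €105,500 × 26% = €27,430
  → €40,590

Tentative minimum tax:
  Adjusted income: €199,500 + €32,500 + €14,000 = €246,000
  Less exemption €95,000 → base €151,000
  €151,000 × 26% = €39,260

€40,590 > €39,260, so the ordinary income tax governs.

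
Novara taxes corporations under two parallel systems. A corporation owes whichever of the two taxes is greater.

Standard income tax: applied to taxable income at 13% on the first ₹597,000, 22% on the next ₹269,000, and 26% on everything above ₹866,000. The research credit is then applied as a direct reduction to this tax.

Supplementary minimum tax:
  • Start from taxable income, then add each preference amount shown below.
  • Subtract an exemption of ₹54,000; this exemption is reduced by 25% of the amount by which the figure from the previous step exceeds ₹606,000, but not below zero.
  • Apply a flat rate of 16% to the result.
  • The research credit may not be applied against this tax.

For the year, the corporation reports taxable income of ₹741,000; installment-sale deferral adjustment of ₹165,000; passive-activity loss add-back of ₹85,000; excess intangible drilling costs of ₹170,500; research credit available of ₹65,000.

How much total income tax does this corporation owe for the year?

₹185,840

Supplementary minimum tax:
  Adjusted income: ₹741,000 + ₹165,000 + ₹85,000 + ₹170,500 = ₹1,161,500
  Exemption: 25% × (₹1,161,500 − ₹606,000) = ₹138,875 ≥ ₹54,000, so the exemption is fully phased out
  Base: ₹1,161,500 − ₹0 = ₹1,161,500
  ₹1,161,500 × 16% = ₹185,840

Standard income tax:
  ₹597,000 × 13% = ₹77,610
  ₹144,000 × 22% = ₹31,680
  → ₹109,290
  Less research credit ₹65,000 → ₹44,290

₹185,840 > ₹44,290, so the supplementary minimum tax is the binding amount.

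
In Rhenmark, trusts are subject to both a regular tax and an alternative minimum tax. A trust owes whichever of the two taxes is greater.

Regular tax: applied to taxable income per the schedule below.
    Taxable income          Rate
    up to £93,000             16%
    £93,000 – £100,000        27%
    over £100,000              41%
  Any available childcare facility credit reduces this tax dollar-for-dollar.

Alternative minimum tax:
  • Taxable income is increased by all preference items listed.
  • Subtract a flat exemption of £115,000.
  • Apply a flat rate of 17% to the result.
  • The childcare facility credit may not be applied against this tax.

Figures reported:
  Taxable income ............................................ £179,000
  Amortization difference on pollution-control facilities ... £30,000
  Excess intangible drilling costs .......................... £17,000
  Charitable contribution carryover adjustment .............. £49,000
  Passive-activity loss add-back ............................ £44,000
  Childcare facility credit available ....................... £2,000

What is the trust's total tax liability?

£47,160

Alternative minimum tax:
  Adjusted income: £179,000 + £30,000 + £17,000 + £49,000 + £44,000 = £319,000
  Less exemption £115,000 → base £204,000
  £204,000 × 17% = £34,680

Regular tax:
  £93,000 × 16% = £14,880
  £7,000 × 27% = £1,890
  £79,000 × 41% = £32,390
  → £49,160
  Less childcare facility credit £2,000 → £47,160

£47,160 > £34,680, so the regular tax governs.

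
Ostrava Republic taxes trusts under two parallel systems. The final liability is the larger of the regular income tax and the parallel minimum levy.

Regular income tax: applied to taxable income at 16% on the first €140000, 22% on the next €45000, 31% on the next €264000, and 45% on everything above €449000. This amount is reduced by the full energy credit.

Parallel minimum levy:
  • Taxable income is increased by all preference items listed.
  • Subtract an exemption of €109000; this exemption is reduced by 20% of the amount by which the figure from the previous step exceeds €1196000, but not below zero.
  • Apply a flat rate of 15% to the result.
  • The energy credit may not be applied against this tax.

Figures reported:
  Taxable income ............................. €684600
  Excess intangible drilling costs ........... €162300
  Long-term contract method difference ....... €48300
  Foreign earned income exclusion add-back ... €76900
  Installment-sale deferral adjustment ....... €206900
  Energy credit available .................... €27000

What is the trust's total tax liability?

Regular income tax:
  €140000 × 16% = €22400
  €45000 × 22% = €9900
  €264000 × 31% = €81840
  €235600 × 45% = €106020
  → €220160
  Less energy credit €27000 → €193160

Parallel minimum levy:
  Adjusted income: €684600 + €162300 + €48300 + €76900 + €206900 = €1179000
  Exemption: €1179000 ≤ €1196000, so full €109000 applies
  Base: €1179000 − €109000 = €1070000
  €1070000 × 15% = €160500

€193160 > €160500, so the regular income tax governs.

€193160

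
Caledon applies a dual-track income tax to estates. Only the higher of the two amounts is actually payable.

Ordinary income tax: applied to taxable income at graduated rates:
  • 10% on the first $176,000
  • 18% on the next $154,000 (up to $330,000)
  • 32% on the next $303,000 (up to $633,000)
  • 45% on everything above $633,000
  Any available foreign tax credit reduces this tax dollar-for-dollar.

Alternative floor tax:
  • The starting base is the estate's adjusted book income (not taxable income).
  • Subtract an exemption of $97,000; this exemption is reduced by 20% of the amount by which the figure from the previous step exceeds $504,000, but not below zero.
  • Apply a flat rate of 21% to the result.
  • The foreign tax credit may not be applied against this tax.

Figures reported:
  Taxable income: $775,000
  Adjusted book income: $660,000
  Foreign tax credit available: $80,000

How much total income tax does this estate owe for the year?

$126,180

Ordinary income tax:
  $176,000 × 10% = $17,600
  $154,000 × 18% = $27,720
  $303,000 × 32% = $96,960
  $142,000 × 45% = $63,900
  → $206,180
  Less foreign tax credit $80,000 → $126,180

Alternative floor tax:
  Base (adjusted book income): $660,000
  Exemption: $97,000 − 20% × ($660,000 − $504,000) = $97,000 − $31,200 = $65,800
  Base: $660,000 − $65,800 = $594,200
  $594,200 × 21% = $124,782

$126,180 > $124,782, so the ordinary income tax governs.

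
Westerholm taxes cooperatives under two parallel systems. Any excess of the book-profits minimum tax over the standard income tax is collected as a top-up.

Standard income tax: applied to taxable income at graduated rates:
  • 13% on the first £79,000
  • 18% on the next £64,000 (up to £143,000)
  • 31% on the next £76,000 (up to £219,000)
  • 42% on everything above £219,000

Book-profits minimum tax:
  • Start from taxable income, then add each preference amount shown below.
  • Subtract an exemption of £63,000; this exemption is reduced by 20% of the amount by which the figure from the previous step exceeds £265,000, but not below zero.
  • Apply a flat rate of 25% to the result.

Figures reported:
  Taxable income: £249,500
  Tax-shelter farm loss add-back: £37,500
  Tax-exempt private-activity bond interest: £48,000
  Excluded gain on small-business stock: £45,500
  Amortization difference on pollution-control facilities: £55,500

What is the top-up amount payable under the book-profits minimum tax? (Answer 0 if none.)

£43,640

Book-profits minimum tax:
  Adjusted income: £249,500 + £37,500 + £48,000 + £45,500 + £55,500 = £436,000
  Exemption: £63,000 − 20% × (£436,000 − £265,000) = £63,000 − £34,200 = £28,800
  Base: £436,000 − £28,800 = £407,200
  £407,200 × 25% = £101,800

Standard income tax:
  £79,000 × 13% = £10,270
  £64,000 × 18% = £11,520
  £76,000 × 31% = £23,560
  £30,500 × 42% = £12,810
  → £58,160

Excess of book-profits minimum tax over standard income tax: £101,800 − £58,160 = £43,640.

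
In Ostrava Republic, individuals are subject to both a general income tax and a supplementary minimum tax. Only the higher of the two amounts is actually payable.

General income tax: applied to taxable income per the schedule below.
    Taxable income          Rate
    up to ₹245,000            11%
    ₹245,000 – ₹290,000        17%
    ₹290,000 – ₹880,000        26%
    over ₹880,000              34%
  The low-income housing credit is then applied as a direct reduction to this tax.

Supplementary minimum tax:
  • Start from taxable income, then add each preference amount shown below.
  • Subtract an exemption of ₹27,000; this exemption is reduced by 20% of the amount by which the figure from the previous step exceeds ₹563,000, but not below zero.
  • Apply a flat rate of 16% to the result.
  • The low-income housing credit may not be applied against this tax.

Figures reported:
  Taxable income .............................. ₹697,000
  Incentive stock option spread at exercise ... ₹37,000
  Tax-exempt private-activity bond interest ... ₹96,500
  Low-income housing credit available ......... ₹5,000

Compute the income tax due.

₹135,420

Supplementary minimum tax:
  Adjusted income: ₹697,000 + ₹37,000 + ₹96,500 = ₹830,500
  Exemption: 20% × (₹830,500 − ₹563,000) = ₹53,500 ≥ ₹27,000, so the exemption is fully phased out
  Base: ₹830,500 − ₹0 = ₹830,500
  ₹830,500 × 16% = ₹132,880

General income tax:
  ₹245,000 × 11% = ₹26,950
  ₹45,000 × 17% = ₹7,650
  ₹407,000 × 26% = ₹105,820
  → ₹140,420
  Less low-income housing credit ₹5,000 → ₹135,420

₹135,420 > ₹132,880, so the general income tax governs.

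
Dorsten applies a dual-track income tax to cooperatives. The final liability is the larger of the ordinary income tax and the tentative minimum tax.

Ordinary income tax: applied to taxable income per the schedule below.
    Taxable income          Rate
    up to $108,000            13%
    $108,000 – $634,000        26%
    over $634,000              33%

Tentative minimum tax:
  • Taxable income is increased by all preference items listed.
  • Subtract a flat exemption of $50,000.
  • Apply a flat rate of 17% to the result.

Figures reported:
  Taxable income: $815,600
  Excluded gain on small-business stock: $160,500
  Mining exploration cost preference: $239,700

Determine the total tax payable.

Ordinary income tax:
  $108,000 × 13% = $14,040
  $526,000 × 26% = $136,760
  $181,600 × 33% = $59,928
  → $210,728

Tentative minimum tax:
  Adjusted income: $815,600 + $160,500 + $239,700 = $1,215,800
  Less exemption $50,000 → base $1,165,800
  $1,165,800 × 17% = $198,186

$210,728 > $198,186, so the ordinary income tax governs.

$210,728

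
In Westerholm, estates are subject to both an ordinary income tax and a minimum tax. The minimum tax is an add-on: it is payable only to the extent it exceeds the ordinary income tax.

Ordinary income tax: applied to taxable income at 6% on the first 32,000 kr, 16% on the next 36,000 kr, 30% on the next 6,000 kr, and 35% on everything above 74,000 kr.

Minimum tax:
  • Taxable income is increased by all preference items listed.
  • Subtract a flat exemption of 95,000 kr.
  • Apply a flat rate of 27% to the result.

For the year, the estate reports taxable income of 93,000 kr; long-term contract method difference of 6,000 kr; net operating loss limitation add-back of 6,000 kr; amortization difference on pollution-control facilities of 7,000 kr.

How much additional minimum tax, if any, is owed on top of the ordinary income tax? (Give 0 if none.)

Minimum tax:
  Adjusted income: 93,000 kr + 6,000 kr + 6,000 kr + 7,000 kr = 112,000 kr
  Less exemption 95,000 kr → base 17,000 kr
  17,000 kr × 27% = 4,590 kr

Ordinary income tax:
  32,000 kr × 6% = 1,920 kr
  36,000 kr × 16% = 5,760 kr
  6,000 kr × 30% = 1,800 kr
  19,000 kr × 35% = 6,650 kr
  → 16,130 kr

4,590 kr ≤ 16,130 kr, so no add-on is due.

0 kr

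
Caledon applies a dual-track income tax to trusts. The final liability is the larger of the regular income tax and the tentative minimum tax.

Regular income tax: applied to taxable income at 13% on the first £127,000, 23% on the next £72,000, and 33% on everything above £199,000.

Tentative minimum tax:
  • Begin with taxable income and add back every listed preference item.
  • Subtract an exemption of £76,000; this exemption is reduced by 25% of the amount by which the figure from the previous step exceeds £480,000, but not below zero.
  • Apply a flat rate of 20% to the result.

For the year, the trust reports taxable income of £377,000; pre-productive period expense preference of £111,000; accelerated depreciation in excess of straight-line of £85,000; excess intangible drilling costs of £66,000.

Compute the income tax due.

£120,550

Tentative minimum tax:
  Adjusted income: £377,000 + £111,000 + £85,000 + £66,000 = £639,000
  Exemption: £76,000 − 25% × (£639,000 − £480,000) = £76,000 − £39,750 = £36,250
  Base: £639,000 − £36,250 = £602,750
  £602,750 × 20% = £120,550

Regular income tax:
  £127,000 × 13% = £16,510
  £72,000 × 23% = £16,560
  £178,000 × 33% = £58,740
  → £91,810

£120,550 > £91,810, so the tentative minimum tax is the binding amount.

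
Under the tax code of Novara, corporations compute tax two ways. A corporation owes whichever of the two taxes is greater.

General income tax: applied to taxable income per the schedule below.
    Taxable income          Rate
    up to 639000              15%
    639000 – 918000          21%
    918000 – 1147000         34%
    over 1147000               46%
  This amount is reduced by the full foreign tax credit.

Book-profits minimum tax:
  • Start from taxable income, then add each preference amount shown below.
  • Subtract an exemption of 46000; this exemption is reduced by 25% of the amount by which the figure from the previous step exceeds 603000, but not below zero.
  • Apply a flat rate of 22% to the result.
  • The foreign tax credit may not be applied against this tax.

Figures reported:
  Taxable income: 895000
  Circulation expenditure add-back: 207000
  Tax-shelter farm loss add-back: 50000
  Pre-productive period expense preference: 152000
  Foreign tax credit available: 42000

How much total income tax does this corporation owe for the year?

286880

General income tax:
  639000 × 15% = 95850
  256000 × 21% = 53760
  → 149610
  Less foreign tax credit 42000 → 107610

Book-profits minimum tax:
  Adjusted income: 895000 + 207000 + 50000 + 152000 = 1304000
  Exemption: 25% × (1304000 − 603000) = 175250 ≥ 46000, so the exemption is fully phased out
  Base: 1304000 − 0 = 1304000
  1304000 × 22% = 286880

286880 > 107610, so the book-profits minimum tax is the binding amount.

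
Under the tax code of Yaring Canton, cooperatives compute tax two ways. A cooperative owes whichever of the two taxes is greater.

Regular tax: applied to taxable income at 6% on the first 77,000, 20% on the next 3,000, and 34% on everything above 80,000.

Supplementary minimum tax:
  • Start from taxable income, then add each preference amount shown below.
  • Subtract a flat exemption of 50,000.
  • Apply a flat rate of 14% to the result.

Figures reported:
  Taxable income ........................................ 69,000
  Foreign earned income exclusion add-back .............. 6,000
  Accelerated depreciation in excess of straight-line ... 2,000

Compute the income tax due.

Regular tax:
  69,000 × 6% = 4,140

Supplementary minimum tax:
  Adjusted income: 69,000 + 6,000 + 2,000 = 77,000
  Less exemption 50,000 → base 27,000
  27,000 × 14% = 3,780

4,140 > 3,780, so the regular tax governs.

4,140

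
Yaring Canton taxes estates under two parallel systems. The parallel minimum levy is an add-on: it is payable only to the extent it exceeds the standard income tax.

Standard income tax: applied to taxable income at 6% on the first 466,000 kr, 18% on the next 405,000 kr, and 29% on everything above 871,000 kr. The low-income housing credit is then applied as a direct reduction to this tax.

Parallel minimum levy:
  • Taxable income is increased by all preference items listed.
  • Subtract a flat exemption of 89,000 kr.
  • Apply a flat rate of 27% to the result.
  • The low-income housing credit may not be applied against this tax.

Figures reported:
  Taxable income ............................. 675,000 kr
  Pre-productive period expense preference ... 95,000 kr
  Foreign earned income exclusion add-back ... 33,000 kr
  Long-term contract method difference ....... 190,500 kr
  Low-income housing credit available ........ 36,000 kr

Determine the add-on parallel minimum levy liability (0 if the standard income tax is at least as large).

Standard income tax:
  466,000 kr × 6% = 27,960 kr
  209,000 kr × 18% = 37,620 kr
  → 65,580 kr
  Less low-income housing credit 36,000 kr → 29,580 kr

Parallel minimum levy:
  Adjusted income: 675,000 kr + 95,000 kr + 33,000 kr + 190,500 kr = 993,500 kr
  Less exemption 89,000 kr → base 904,500 kr
  904,500 kr × 27% = 244,215 kr

Excess of parallel minimum levy over standard income tax: 244,215 kr − 29,580 kr = 214,635 kr.

214,635 kr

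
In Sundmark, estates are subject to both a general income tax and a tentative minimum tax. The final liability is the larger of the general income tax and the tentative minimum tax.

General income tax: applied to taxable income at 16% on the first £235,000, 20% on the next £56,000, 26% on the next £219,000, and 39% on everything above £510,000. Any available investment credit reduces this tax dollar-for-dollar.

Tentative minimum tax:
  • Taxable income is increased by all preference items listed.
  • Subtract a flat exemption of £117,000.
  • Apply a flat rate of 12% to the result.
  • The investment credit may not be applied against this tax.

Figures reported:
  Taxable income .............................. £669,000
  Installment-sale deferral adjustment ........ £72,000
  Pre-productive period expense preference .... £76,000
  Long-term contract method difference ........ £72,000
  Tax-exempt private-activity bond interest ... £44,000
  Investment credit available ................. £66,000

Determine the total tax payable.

£101,750

Tentative minimum tax:
  Adjusted income: £669,000 + £72,000 + £76,000 + £72,000 + £44,000 = £933,000
  Less exemption £117,000 → base £816,000
  £816,000 × 12% = £97,920

General income tax:
  £235,000 × 16% = £37,600
  £56,000 × 20% = £11,200
  £219,000 × 26% = £56,940
  £159,000 × 39% = £62,010
  → £167,750
  Less investment credit £66,000 → £101,750

£101,750 > £97,920, so the general income tax governs.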